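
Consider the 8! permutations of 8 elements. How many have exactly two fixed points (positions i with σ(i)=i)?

7420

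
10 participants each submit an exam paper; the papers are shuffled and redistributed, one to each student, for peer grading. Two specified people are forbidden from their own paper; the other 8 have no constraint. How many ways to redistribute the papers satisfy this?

2943360

Let A_j be the event that the j-th constrained one is fixed. By inclusion-exclusion over the 2 events:
Σ_{j=0}^{2} (-1)^j C(2,j)(10-j)!
= C(2,0)·10! - C(2,1)·9! + C(2,2)·8!
= 3628800 - 725760 + 40320
= 2943360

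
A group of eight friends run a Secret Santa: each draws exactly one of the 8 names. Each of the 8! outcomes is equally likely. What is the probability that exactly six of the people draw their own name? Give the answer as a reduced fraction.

1/1440

Favorable outcomes: C(8,6)·!2 = 28·1 = 28.
Total outcomes: 8! = 40320.
Probability = 28/40320 = 1/1440.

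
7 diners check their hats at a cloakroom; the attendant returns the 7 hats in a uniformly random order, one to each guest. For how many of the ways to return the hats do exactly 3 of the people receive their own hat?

315

Choose which 3 of the 7 are fixed: C(7,3) = 35.
The other 4 form a derangement: !4 = 9.
Total: 35 × 9 = 315.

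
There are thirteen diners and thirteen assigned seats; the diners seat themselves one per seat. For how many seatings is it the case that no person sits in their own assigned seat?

!13 is the nearest integer to 13!/e.
13! = 6227020800, and 6227020800/e ≈ 2290792932.07, so !13 = 2290792932.

2290792932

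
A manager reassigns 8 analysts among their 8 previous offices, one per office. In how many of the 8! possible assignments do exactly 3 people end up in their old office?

2464

Choose which 3 of the 8 are fixed: C(8,3) = 56.
The remaining 5 must be deranged: !5 = 44.
Total: 56 × 44 = 2464.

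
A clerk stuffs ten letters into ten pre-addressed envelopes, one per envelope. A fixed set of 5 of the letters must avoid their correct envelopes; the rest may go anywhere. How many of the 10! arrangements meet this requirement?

2170680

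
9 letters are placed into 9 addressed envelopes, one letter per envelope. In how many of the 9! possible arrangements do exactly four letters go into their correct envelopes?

5544

Choose which 4 of the 9 are fixed: C(9,4) = 126.
The remaining 5 must be deranged: !5 = 44.
Total: 126 × 44 = 5544.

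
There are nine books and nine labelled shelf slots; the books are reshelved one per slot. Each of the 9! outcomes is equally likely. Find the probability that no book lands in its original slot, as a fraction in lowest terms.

Favorable outcomes: !9 = 133496.
Total outcomes: 9! = 362880.
Probability = 133496/362880 = 16687/45360.

16687/45360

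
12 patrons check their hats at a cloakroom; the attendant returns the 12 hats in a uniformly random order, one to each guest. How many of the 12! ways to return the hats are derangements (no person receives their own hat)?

176214841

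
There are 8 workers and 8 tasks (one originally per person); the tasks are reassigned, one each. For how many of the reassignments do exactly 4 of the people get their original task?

630

Choose which 4 of the 8 are fixed: C(8,4) = 70.
The other 4 form a derangement: !4 = 9.
Total: 70 × 9 = 630.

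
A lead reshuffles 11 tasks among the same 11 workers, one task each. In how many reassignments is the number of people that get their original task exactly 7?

2970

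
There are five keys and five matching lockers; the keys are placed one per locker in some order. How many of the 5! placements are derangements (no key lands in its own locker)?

!5 is the nearest integer to 5!/e.
5! = 120, and 120/e ≈ 44.15, so !5 = 44.

44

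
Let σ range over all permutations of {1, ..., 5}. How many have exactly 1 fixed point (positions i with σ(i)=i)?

45

Pick the single fixed position: C(5,1) = 5 ways.
The remaining 4 must be deranged: !4 = 9.
Total: 5 × 9 = 45.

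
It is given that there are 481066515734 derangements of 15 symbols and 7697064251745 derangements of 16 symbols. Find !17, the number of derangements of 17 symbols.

130850092279664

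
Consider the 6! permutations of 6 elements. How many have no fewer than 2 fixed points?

191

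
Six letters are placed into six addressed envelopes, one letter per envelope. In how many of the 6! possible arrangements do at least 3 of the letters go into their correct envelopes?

56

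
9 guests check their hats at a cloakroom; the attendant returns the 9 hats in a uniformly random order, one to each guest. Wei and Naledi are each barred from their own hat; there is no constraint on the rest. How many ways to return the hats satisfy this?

287280

Inclusion-exclusion on the 2 forbidden self-matches:
Σ_{j=0}^{2} (-1)^j C(2,j)(9-j)!
= C(2,0)·9! - C(2,1)·8! + C(2,2)·7!
= 362880 - 80640 + 5040
= 287280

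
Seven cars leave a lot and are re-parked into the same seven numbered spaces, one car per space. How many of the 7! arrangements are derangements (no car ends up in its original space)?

1854

The subfactorial !7 = [7!/e] (nearest integer).
7! = 5040, and 5040/e ≈ 1854.11, so !7 = 1854.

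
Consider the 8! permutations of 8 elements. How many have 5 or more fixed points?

141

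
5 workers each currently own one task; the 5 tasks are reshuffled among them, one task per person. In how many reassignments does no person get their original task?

44

Recurrence: !5 = 4·(!4 + !3).
!5 = 4·(9 + 2) = 4·11 = 44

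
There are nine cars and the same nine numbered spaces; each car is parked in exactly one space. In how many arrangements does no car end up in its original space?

133496

By inclusion-exclusion, !9 = Σ (-1)^k · 9!/k! for k=0..9
= 9! - 9!/1! + 9!/2! - 9!/3! + 9!/4! - 9!/5! + 9!/6! - 9!/7! + 9!/8! - 9!/9!
= 362880 - 362880 + 181440 - 60480 + 15120 - 3024 + 504 - 72 + 9 - 1
= 133496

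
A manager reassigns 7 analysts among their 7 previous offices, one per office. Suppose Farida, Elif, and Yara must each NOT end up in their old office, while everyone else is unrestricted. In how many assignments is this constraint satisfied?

3216

Inclusion-exclusion on the 3 forbidden self-matches:
Σ_{j=0}^{3} (-1)^j C(3,j)(7-j)!
= C(3,0)·7! - C(3,1)·6! + C(3,2)·5! - C(3,3)·4!
= 5040 - 2160 + 360 - 24
= 3216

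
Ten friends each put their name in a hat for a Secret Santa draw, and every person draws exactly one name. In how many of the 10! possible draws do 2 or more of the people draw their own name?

# with exactly i fixed is C(10,i)·!(10-i); sum over i=2..10:
  i=2: C(10,2)·!8 = 45·14833 = 667485
  i=3: C(10,3)·!7 = 120·1854 = 222480
  i=4: C(10,4)·!6 = 210·265 = 55650
  i=5: C(10,5)·!5 = 252·44 = 11088
  i=6: C(10,6)·!4 = 210·9 = 1890
  i=7: C(10,7)·!3 = 120·2 = 240
  i=8: C(10,8)·!2 = 45·1 = 45
  i=9: C(10,9)·!1 = 10·0 = 0
  i=10: C(10,10)·!0 = 1·1 = 1
Total = 958879.

958879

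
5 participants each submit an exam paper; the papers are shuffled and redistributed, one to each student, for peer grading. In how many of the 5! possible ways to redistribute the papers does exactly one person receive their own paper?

Choose which one of the 5 is fixed: C(5,1) = 5.
The remaining 4 must be deranged: !4 = 9.
Total: 5 × 9 = 45.

45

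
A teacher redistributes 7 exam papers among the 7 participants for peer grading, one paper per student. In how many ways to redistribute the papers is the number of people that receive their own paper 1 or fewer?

Sum C(7,i)·!(7-i) for i = 0..1:
  i=0: C(7,0)·!7 = 1·1854 = 1854
  i=1: C(7,1)·!6 = 7·265 = 1855
Total = 3709.

3709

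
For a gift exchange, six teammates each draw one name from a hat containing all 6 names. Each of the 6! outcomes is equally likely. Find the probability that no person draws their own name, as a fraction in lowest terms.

53/144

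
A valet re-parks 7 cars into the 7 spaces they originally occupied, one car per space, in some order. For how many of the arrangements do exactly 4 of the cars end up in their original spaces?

Choose which 4 of the 7 are fixed: C(7,4) = 35.
The remaining 3 must be deranged: !3 = 2.
Total: 35 × 2 = 70.

70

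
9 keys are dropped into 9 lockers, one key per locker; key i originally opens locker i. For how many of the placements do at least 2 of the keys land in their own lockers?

# with exactly i fixed is C(9,i)·!(9-i); sum over i=2..9:
  i=2: C(9,2)·!7 = 36·1854 = 66744
  i=3: C(9,3)·!6 = 84·265 = 22260
  i=4: C(9,4)·!5 = 126·44 = 5544
  i=5: C(9,5)·!4 = 126·9 = 1134
  i=6: C(9,6)·!3 = 84·2 = 168
  i=7: C(9,7)·!2 = 36·1 = 36
  i=8: C(9,8)·!1 = 9·0 = 0
  i=9: C(9,9)·!0 = 1·1 = 1
Total = 95887.

95887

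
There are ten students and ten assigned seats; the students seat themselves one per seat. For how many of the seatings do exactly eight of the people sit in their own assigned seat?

45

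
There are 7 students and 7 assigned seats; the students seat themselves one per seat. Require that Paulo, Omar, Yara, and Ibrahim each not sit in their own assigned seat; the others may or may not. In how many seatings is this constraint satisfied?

Inclusion-exclusion on the 4 forbidden self-matches:
Σ_{j=0}^{4} (-1)^j C(4,j)(7-j)!
= C(4,0)·7! - C(4,1)·6! + C(4,2)·5! - C(4,3)·4! + C(4,4)·3!
= 5040 - 2880 + 720 - 96 + 6
= 2790

2790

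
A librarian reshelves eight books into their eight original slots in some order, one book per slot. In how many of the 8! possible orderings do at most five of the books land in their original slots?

40291

Sum C(8,i)·!(8-i) for i = 0..5:
  i=0: C(8,0)·!8 = 1·14833 = 14833
  i=1: C(8,1)·!7 = 8·1854 = 14832
  i=2: C(8,2)·!6 = 28·265 = 7420
  i=3: C(8,3)·!5 = 56·44 = 2464
  i=4: C(8,4)·!4 = 70·9 = 630
  i=5: C(8,5)·!3 = 56·2 = 112
Total = 40291.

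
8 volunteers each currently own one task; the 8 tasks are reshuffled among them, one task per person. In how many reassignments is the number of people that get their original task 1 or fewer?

29665

Sum C(8,i)·!(8-i) for i = 0..1:
  i=0: C(8,0)·!8 = 1·14833 = 14833
  i=1: C(8,1)·!7 = 8·1854 = 14832
Total = 29665.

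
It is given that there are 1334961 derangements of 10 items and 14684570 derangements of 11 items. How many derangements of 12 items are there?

!12 = (12-1)·(!11 + !10) = 11·(14684570 + 1334961) = 11·16019531 = 176214841.

176214841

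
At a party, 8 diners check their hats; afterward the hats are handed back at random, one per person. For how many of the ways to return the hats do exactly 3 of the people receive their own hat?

2464

Choose which 3 of the 8 are fixed: C(8,3) = 56.
The remaining 5 must be deranged: !5 = 44.
Total: 56 × 44 = 2464.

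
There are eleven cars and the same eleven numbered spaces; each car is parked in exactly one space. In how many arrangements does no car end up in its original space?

Use !n = n·!(n-1) + (-1)^n.
!11 = 11·1334961 - 1 = 14684570

14684570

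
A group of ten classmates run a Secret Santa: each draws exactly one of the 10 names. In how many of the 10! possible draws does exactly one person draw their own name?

1334960

Choose which one of the 10 is fixed: C(10,1) = 10.
The remaining 9 must be deranged: !9 = 133496.
Total: 10 × 133496 = 1334960.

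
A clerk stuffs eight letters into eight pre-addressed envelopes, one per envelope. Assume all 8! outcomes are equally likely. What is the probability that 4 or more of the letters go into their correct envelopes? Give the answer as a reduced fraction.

257/13440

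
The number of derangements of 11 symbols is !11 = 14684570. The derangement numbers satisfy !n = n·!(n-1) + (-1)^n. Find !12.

176214841

!12 = 12·14684570 + 1 = 176214841.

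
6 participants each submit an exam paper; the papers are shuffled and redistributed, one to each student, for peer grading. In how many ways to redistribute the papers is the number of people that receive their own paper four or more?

# with exactly i fixed is C(6,i)·!(6-i); sum over i=4..6:
  i=4: C(6,4)·!2 = 15·1 = 15
  i=5: C(6,5)·!1 = 6·0 = 0
  i=6: C(6,6)·!0 = 1·1 = 1
Total = 16.

16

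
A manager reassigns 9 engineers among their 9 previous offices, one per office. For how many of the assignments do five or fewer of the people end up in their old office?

Sum C(9,i)·!(9-i) for i = 0..5:
  i=0: C(9,0)·!9 = 1·133496 = 133496
  i=1: C(9,1)·!8 = 9·14833 = 133497
  i=2: C(9,2)·!7 = 36·1854 = 66744
  i=3: C(9,3)·!6 = 84·265 = 22260
  i=4: C(9,4)·!5 = 126·44 = 5544
  i=5: C(9,5)·!4 = 126·9 = 1134
Total = 362675.

362675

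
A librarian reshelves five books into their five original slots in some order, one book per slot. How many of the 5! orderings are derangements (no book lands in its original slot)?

44

Use !n = n·!(n-1) + (-1)^n.
!5 = 5·9 - 1 = 44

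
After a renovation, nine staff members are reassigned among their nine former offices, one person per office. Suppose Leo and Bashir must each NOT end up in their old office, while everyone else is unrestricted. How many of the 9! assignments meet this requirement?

287280

Let A_j be the event that the j-th constrained one is fixed. By inclusion-exclusion over the 2 events:
Σ_{j=0}^{2} (-1)^j C(2,j)(9-j)!
= C(2,0)·9! - C(2,1)·8! + C(2,2)·7!
= 362880 - 80640 + 5040
= 287280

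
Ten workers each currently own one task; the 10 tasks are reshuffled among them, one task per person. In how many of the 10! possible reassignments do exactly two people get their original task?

Pick the 2 fixed positions: C(10,2) = 45 ways.
The remaining 8 must be deranged: !8 = 14833.
Total: 45 × 14833 = 667485.

667485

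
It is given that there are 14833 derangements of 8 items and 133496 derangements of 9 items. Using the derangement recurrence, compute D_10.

1334961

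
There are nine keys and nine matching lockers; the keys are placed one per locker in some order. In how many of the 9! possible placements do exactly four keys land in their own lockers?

5544

Choose which 4 of the 9 are fixed: C(9,4) = 126.
The remaining 5 must be deranged: !5 = 44.
Total: 126 × 44 = 5544.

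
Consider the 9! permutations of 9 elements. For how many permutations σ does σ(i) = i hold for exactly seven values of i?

Pick the 7 fixed positions: C(9,7) = 36 ways.
The remaining 2 must be deranged: !2 = 1.
Total: 36 × 1 = 36.

36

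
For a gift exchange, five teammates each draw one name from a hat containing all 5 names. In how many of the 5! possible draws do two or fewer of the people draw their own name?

# with exactly i fixed is C(5,i)·!(5-i); sum over i=0..2:
  i=0: C(5,0)·!5 = 1·44 = 44
  i=1: C(5,1)·!4 = 5·9 = 45
  i=2: C(5,2)·!3 = 10·2 = 20
Total = 109.

109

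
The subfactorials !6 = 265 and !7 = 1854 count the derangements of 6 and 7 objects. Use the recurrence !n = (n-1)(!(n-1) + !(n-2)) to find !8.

14833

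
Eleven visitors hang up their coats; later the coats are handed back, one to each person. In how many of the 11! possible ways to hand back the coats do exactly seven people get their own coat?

Choose which 7 of the 11 are fixed: C(11,7) = 330.
The remaining 4 must be deranged: !4 = 9.
Total: 330 × 9 = 2970.

2970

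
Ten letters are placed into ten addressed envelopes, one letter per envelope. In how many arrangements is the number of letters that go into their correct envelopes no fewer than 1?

# with exactly i fixed is C(10,i)·!(10-i); sum over i=1..10:
  i=1: C(10,1)·!9 = 10·133496 = 1334960
  i=2: C(10,2)·!8 = 45·14833 = 667485
  i=3: C(10,3)·!7 = 120·1854 = 222480
  i=4: C(10,4)·!6 = 210·265 = 55650
  i=5: C(10,5)·!5 = 252·44 = 11088
  i=6: C(10,6)·!4 = 210·9 = 1890
  i=7: C(10,7)·!3 = 120·2 = 240
  i=8: C(10,8)·!2 = 45·1 = 45
  i=9: C(10,9)·!1 = 10·0 = 0
  i=10: C(10,10)·!0 = 1·1 = 1
Total = 2293839.

2293839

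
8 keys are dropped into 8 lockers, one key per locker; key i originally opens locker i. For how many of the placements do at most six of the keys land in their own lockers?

40319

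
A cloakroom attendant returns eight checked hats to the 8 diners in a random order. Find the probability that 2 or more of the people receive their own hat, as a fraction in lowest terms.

2131/8064

Favorable outcomes: Σ_{i≥2} C(8,i)·!(8-i) = 28·265 + 56·44 + 70·9 + 56·2 + 28·1 + 8·0 + 1·1 = 10655.
Total outcomes: 8! = 40320.
Probability = 10655/40320 = 2131/8064.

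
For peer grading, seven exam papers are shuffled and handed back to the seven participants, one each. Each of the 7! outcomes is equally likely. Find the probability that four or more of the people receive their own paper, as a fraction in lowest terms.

23/1260

Favorable outcomes: Σ_{i≥4} C(7,i)·!(7-i) = 35·2 + 21·1 + 7·0 + 1·1 = 92.
Total outcomes: 7! = 5040.
Probability = 92/5040 = 23/1260.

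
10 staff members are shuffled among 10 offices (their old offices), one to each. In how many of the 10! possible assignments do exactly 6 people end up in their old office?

Choose which 6 of the 10 are fixed: C(10,6) = 210.
The remaining 4 must be deranged: !4 = 9.
Total: 210 × 9 = 1890.

1890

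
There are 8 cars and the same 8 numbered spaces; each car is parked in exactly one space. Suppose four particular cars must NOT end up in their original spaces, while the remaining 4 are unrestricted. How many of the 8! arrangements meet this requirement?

24024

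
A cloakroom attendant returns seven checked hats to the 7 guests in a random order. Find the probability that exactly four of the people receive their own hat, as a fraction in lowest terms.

1/72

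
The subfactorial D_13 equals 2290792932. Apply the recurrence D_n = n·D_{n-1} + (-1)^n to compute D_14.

32071101049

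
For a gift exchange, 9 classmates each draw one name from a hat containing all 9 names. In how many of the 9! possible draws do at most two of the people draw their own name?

333737

Sum C(9,i)·!(9-i) for i = 0..2:
  i=0: C(9,0)·!9 = 1·133496 = 133496
  i=1: C(9,1)·!8 = 9·14833 = 133497
  i=2: C(9,2)·!7 = 36·1854 = 66744
Total = 333737.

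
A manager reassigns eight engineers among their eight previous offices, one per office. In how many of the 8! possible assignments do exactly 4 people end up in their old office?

630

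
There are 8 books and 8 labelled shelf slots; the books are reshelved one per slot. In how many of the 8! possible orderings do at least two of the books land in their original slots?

10655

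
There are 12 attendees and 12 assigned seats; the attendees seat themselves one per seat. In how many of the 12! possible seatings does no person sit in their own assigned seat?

176214841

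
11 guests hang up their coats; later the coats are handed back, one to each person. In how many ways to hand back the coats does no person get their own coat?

14684570

The number of derangements of 11 is !11 = Σ_{k=0}^{11} (-1)^k·11!/k!
= 11! - 11!/1! + 11!/2! - 11!/3! + 11!/4! - 11!/5! + 11!/6! - 11!/7! + 11!/8! - 11!/9! + 11!/10! - 11!/11!
= 39916800 - 39916800 + 19958400 - 6652800 + 1663200 - 332640 + 55440 - 7920 + 990 - 110 + 11 - 1
= 14684570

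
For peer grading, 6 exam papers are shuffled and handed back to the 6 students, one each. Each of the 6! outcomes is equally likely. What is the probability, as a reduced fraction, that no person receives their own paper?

Favorable outcomes: !6 = 265.
Total outcomes: 6! = 720.
Probability = 265/720 = 53/144.

53/144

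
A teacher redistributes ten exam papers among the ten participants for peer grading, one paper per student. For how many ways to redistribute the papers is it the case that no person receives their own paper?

1334961

Use !n = n·!(n-1) + (-1)^n.
!10 = 10·133496 + 1 = 1334961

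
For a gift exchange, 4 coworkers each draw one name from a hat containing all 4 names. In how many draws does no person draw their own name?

9

!4 is the nearest integer to 4!/e.
4! = 24, and 24/e ≈ 8.83, so !4 = 9.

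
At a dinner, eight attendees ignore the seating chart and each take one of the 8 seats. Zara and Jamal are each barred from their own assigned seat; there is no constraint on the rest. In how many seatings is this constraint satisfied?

30960

Inclusion-exclusion on the 2 forbidden self-matches:
Σ_{j=0}^{2} (-1)^j C(2,j)(8-j)!
= C(2,0)·8! - C(2,1)·7! + C(2,2)·6!
= 40320 - 10080 + 720
= 30960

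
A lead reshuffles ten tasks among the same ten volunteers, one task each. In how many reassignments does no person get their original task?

1334961

By inclusion-exclusion, !10 = Σ (-1)^k · 10!/k! for k=0..10
= 10! - 10!/1! + 10!/2! - 10!/3! + 10!/4! - 10!/5! + 10!/6! - 10!/7! + 10!/8! - 10!/9! + 10!/10!
= 3628800 - 3628800 + 1814400 - 604800 + 151200 - 30240 + 5040 - 720 + 90 - 10 + 1
= 1334961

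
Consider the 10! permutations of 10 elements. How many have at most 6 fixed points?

# with exactly i fixed is C(10,i)·!(10-i); sum over i=0..6:
  i=0: C(10,0)·!10 = 1·1334961 = 1334961
  i=1: C(10,1)·!9 = 10·133496 = 1334960
  i=2: C(10,2)·!8 = 45·14833 = 667485
  i=3: C(10,3)·!7 = 120·1854 = 222480
  i=4: C(10,4)·!6 = 210·265 = 55650
  i=5: C(10,5)·!5 = 252·44 = 11088
  i=6: C(10,6)·!4 = 210·9 = 1890
Total = 3628514.

3628514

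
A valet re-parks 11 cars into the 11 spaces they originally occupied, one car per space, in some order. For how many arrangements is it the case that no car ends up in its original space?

14684570

!11 = 11! · Σ_{k=0}^{11} (-1)^k/k!
= 11! - 11!/1! + 11!/2! - 11!/3! + 11!/4! - 11!/5! + 11!/6! - 11!/7! + 11!/8! - 11!/9! + 11!/10! - 11!/11!
= 39916800 - 39916800 + 19958400 - 6652800 + 1663200 - 332640 + 55440 - 7920 + 990 - 110 + 11 - 1
= 14684570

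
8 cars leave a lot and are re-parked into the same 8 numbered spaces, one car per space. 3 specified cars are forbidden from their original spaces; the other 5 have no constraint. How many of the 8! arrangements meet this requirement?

27240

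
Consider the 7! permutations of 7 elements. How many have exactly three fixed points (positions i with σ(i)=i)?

315

Pick the 3 fixed positions: C(7,3) = 35 ways.
The other 4 form a derangement: !4 = 9.
Total: 35 × 9 = 315.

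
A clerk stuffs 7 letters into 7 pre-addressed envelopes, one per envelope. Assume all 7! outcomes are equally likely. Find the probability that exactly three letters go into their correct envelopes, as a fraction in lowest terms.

1/16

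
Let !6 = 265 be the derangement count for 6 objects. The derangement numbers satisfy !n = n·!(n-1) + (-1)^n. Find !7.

!7 = 7·265 - 1 = 1854.

1854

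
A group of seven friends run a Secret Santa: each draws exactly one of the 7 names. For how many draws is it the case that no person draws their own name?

1854

By inclusion-exclusion, !7 = Σ (-1)^k · 7!/k! for k=0..7
= 7! - 7!/1! + 7!/2! - 7!/3! + 7!/4! - 7!/5! + 7!/6! - 7!/7!
= 5040 - 5040 + 2520 - 840 + 210 - 42 + 7 - 1
= 1854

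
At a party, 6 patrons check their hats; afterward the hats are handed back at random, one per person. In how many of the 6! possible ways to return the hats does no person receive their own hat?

The subfactorial !6 = [6!/e] (nearest integer).
6! = 720, and 720/e ≈ 264.87, so !6 = 265.

265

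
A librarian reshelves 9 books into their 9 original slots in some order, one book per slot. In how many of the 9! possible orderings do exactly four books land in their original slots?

5544

Choose which 4 of the 9 are fixed: C(9,4) = 126.
The other 5 form a derangement: !5 = 44.
Total: 126 × 44 = 5544.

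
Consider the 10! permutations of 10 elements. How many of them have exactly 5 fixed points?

Choose which 5 of the 10 are fixed: C(10,5) = 252.
The remaining 5 must be deranged: !5 = 44.
Total: 252 × 44 = 11088.

11088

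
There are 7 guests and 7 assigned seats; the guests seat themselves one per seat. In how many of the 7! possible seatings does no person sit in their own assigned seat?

1854

By inclusion-exclusion, !7 = Σ (-1)^k · 7!/k! for k=0..7
= 7! - 7!/1! + 7!/2! - 7!/3! + 7!/4! - 7!/5! + 7!/6! - 7!/7!
= 5040 - 5040 + 2520 - 840 + 210 - 42 + 7 - 1
= 1854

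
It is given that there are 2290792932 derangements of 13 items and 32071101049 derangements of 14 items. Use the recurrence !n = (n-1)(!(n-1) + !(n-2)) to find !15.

!15 = (15-1)·(!14 + !13) = 14·(32071101049 + 2290792932) = 14·34361893981 = 481066515734.

481066515734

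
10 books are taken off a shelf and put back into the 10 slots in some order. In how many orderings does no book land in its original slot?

The number of derangements of 10 is !10 = Σ_{k=0}^{10} (-1)^k·10!/k!
= 10! - 10!/1! + 10!/2! - 10!/3! + 10!/4! - 10!/5! + 10!/6! - 10!/7! + 10!/8! - 10!/9! + 10!/10!
= 3628800 - 3628800 + 1814400 - 604800 + 151200 - 30240 + 5040 - 720 + 90 - 10 + 1
= 1334961

1334961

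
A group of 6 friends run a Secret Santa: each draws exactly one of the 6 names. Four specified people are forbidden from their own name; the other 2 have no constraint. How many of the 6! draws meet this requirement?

362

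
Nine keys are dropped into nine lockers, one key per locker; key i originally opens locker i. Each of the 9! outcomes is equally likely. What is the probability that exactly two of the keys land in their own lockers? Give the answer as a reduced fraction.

103/560

Favorable outcomes: C(9,2)·!7 = 36·1854 = 66744.
Total outcomes: 9! = 362880.
Probability = 66744/362880 = 103/560.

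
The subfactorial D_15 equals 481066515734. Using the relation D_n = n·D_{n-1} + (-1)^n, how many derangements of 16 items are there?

7697064251745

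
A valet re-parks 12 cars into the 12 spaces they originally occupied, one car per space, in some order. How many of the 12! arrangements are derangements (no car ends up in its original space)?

176214841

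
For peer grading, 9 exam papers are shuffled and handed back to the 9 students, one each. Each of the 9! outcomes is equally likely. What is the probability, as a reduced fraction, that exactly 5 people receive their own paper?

1/320

Favorable outcomes: C(9,5)·!4 = 126·9 = 1134.
Total outcomes: 9! = 362880.
Probability = 1134/362880 = 1/320.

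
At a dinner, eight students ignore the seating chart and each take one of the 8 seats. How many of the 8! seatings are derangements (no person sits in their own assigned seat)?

!8 is the nearest integer to 8!/e.
8! = 40320, and 40320/e ≈ 14832.90, so !8 = 14833.

14833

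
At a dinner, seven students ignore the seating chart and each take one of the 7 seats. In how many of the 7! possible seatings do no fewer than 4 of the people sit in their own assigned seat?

Sum C(7,i)·!(7-i) for i = 4..7:
  i=4: C(7,4)·!3 = 35·2 = 70
  i=5: C(7,5)·!2 = 21·1 = 21
  i=6: C(7,6)·!1 = 7·0 = 0
  i=7: C(7,7)·!0 = 1·1 = 1
Total = 92.

92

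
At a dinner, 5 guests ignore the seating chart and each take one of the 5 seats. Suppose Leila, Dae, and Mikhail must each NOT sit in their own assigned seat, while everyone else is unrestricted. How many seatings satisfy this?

64

Let A_j be the event that the j-th constrained one is fixed. By inclusion-exclusion over the 3 events:
Σ_{j=0}^{3} (-1)^j C(3,j)(5-j)!
= C(3,0)·5! - C(3,1)·4! + C(3,2)·3! - C(3,3)·2!
= 120 - 72 + 18 - 2
= 64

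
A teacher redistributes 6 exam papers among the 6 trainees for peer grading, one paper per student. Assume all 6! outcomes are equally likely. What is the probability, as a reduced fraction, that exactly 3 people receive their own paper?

Favorable outcomes: C(6,3)·!3 = 20·2 = 40.
Total outcomes: 6! = 720.
Probability = 40/720 = 1/18.

1/18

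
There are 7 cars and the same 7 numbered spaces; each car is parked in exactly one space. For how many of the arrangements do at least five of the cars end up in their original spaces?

# with exactly i fixed is C(7,i)·!(7-i); sum over i=5..7:
  i=5: C(7,5)·!2 = 21·1 = 21
  i=6: C(7,6)·!1 = 7·0 = 0
  i=7: C(7,7)·!0 = 1·1 = 1
Total = 22.

22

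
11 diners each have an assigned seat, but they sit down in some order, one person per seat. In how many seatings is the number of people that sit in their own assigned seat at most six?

Sum C(11,i)·!(11-i) for i = 0..6:
  i=0: C(11,0)·!11 = 1·14684570 = 14684570
  i=1: C(11,1)·!10 = 11·1334961 = 14684571
  i=2: C(11,2)·!9 = 55·133496 = 7342280
  i=3: C(11,3)·!8 = 165·14833 = 2447445
  i=4: C(11,4)·!7 = 330·1854 = 611820
  i=5: C(11,5)·!6 = 462·265 = 122430
  i=6: C(11,6)·!5 = 462·44 = 20328
Total = 39913444.

39913444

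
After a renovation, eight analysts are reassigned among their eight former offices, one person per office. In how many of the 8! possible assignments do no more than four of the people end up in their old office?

40179

Sum C(8,i)·!(8-i) for i = 0..4:
  i=0: C(8,0)·!8 = 1·14833 = 14833
  i=1: C(8,1)·!7 = 8·1854 = 14832
  i=2: C(8,2)·!6 = 28·265 = 7420
  i=3: C(8,3)·!5 = 56·44 = 2464
  i=4: C(8,4)·!4 = 70·9 = 630
Total = 40179.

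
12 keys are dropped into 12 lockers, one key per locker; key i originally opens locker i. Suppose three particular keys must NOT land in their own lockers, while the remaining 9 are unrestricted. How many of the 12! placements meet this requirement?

369774720

Inclusion-exclusion on the 3 forbidden self-matches:
Σ_{j=0}^{3} (-1)^j C(3,j)(12-j)!
= C(3,0)·12! - C(3,1)·11! + C(3,2)·10! - C(3,3)·9!
= 479001600 - 119750400 + 10886400 - 362880
= 369774720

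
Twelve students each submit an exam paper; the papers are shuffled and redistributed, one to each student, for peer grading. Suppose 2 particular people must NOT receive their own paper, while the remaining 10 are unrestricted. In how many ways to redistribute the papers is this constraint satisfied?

Let A_j be the event that the j-th constrained one is fixed. By inclusion-exclusion over the 2 events:
Σ_{j=0}^{2} (-1)^j C(2,j)(12-j)!
= C(2,0)·12! - C(2,1)·11! + C(2,2)·10!
= 479001600 - 79833600 + 3628800
= 402796800

402796800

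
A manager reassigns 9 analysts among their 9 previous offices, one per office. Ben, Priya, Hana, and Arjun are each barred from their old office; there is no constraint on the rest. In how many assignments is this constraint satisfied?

229080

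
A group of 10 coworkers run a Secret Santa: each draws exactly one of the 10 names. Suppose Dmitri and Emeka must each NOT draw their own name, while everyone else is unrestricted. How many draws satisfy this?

Let A_j be the event that the j-th constrained one is fixed. By inclusion-exclusion over the 2 events:
Σ_{j=0}^{2} (-1)^j C(2,j)(10-j)!
= C(2,0)·10! - C(2,1)·9! + C(2,2)·8!
= 3628800 - 725760 + 40320
= 2943360

2943360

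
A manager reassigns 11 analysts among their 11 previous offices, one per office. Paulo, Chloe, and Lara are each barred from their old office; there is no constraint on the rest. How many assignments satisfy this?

30078720

Let A_j be the event that the j-th constrained one is fixed. By inclusion-exclusion over the 3 events:
Σ_{j=0}^{3} (-1)^j C(3,j)(11-j)!
= C(3,0)·11! - C(3,1)·10! + C(3,2)·9! - C(3,3)·8!
= 39916800 - 10886400 + 1088640 - 40320
= 30078720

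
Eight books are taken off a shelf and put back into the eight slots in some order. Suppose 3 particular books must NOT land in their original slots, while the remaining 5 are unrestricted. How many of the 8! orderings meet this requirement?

Let A_j be the event that the j-th constrained one is fixed. By inclusion-exclusion over the 3 events:
Σ_{j=0}^{3} (-1)^j C(3,j)(8-j)!
= C(3,0)·8! - C(3,1)·7! + C(3,2)·6! - C(3,3)·5!
= 40320 - 15120 + 2160 - 120
= 27240

27240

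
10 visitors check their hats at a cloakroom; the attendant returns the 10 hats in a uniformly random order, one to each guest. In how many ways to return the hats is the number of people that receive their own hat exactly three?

Choose which 3 of the 10 are fixed: C(10,3) = 120.
The other 7 form a derangement: !7 = 1854.
Total: 120 × 1854 = 222480.

222480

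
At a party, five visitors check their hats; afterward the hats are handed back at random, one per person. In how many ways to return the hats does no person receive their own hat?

44

!5 = 5! · Σ_{k=0}^{5} (-1)^k/k!
= 5! - 5!/1! + 5!/2! - 5!/3! + 5!/4! - 5!/5!
= 120 - 120 + 60 - 20 + 5 - 1
= 44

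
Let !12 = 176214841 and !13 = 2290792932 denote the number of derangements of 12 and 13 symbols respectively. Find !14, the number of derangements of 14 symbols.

32071101049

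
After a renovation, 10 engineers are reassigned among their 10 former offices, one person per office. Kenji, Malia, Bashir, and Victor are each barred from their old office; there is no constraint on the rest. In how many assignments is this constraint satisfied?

Let A_j be the event that the j-th constrained one is fixed. By inclusion-exclusion over the 4 events:
Σ_{j=0}^{4} (-1)^j C(4,j)(10-j)!
= C(4,0)·10! - C(4,1)·9! + C(4,2)·8! - C(4,3)·7! + C(4,4)·6!
= 3628800 - 1451520 + 241920 - 20160 + 720
= 2399760

2399760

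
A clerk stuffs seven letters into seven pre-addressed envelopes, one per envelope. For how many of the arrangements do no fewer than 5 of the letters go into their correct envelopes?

# with exactly i fixed is C(7,i)·!(7-i); sum over i=5..7:
  i=5: C(7,5)·!2 = 21·1 = 21
  i=6: C(7,6)·!1 = 7·0 = 0
  i=7: C(7,7)·!0 = 1·1 = 1
Total = 22.

22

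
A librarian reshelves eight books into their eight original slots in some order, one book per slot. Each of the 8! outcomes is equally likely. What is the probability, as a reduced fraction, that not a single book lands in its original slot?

2119/5760

Favorable outcomes: !8 = 14833.
Total outcomes: 8! = 40320.
Probability = 14833/40320 = 2119/5760.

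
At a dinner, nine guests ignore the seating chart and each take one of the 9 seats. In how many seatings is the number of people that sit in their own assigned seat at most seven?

Sum C(9,i)·!(9-i) for i = 0..7:
  i=0: C(9,0)·!9 = 1·133496 = 133496
  i=1: C(9,1)·!8 = 9·14833 = 133497
  i=2: C(9,2)·!7 = 36·1854 = 66744
  i=3: C(9,3)·!6 = 84·265 = 22260
  i=4: C(9,4)·!5 = 126·44 = 5544
  i=5: C(9,5)·!4 = 126·9 = 1134
  i=6: C(9,6)·!3 = 84·2 = 168
  i=7: C(9,7)·!2 = 36·1 = 36
Total = 362879.

362879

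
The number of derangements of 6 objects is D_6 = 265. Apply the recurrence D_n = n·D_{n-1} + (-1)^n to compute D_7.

1854

D_7 = 7·265 - 1 = 1854.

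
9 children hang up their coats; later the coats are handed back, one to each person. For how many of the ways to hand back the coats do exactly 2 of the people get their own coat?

66744

Choose which 2 of the 9 are fixed: C(9,2) = 36.
The remaining 7 must be deranged: !7 = 1854.
Total: 36 × 1854 = 66744.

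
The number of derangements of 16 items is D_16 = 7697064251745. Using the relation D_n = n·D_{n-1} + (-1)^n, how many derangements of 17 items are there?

D_17 = 17·7697064251745 - 1 = 130850092279664.

130850092279664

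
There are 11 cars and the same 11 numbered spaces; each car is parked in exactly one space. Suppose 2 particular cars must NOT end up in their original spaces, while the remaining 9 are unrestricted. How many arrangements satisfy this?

33022080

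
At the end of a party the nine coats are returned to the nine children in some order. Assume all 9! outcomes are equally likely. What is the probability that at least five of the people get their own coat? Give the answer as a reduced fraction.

Favorable outcomes: Σ_{i≥5} C(9,i)·!(9-i) = 126·9 + 84·2 + 36·1 + 9·0 + 1·1 = 1339.
Total outcomes: 9! = 362880.
Probability = 1339/362880 = 1339/362880.

1339/362880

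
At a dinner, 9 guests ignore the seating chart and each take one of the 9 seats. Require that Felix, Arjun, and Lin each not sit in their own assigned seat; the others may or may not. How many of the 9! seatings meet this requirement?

256320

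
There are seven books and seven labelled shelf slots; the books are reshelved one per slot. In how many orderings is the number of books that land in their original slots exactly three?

315

Choose which 3 of the 7 are fixed: C(7,3) = 35.
The other 4 form a derangement: !4 = 9.
Total: 35 × 9 = 315.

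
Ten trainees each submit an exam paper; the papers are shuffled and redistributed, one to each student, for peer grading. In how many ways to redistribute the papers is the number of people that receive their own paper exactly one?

Choose which one of the 10 is fixed: C(10,1) = 10.
The remaining 9 must be deranged: !9 = 133496.
Total: 10 × 133496 = 1334960.

1334960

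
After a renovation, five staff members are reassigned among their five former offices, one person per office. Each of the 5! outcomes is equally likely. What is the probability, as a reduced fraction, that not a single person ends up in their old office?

11/30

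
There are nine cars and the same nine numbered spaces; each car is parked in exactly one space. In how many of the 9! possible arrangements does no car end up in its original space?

133496

The subfactorial !9 = [9!/e] (nearest integer).
9! = 362880, and 362880/e ≈ 133496.09, so !9 = 133496.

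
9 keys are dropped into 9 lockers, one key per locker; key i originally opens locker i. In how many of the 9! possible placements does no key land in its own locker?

Recurrence: !9 = 8·(!8 + !7).
!9 = 8·(14833 + 1854) = 8·16687 = 133496

133496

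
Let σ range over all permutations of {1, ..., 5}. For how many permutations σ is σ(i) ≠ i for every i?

44

Recurrence: !5 = 4·(!4 + !3).
!5 = 4·(9 + 2) = 4·11 = 44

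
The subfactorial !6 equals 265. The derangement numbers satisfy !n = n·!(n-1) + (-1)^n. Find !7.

1854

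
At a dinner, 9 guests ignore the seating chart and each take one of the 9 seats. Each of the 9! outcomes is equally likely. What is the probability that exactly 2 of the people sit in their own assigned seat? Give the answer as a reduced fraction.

103/560

Favorable outcomes: C(9,2)·!7 = 36·1854 = 66744.
Total outcomes: 9! = 362880.
Probability = 66744/362880 = 103/560.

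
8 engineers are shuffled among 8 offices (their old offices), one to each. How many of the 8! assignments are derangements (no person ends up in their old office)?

14833

!8 is the nearest integer to 8!/e.
8! = 40320, and 40320/e ≈ 14832.90, so !8 = 14833.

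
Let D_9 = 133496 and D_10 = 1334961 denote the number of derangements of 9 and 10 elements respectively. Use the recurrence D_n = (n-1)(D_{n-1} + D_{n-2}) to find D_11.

14684570

D_11 = (11-1)·(D_10 + D_9) = 10·(1334961 + 133496) = 10·1468457 = 14684570.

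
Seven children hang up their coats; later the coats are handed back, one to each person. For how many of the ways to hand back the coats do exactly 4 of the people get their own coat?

70

Pick the 4 fixed positions: C(7,4) = 35 ways.
The remaining 3 must be deranged: !3 = 2.
Total: 35 × 2 = 70.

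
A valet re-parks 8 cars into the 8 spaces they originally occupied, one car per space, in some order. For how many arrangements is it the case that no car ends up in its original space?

14833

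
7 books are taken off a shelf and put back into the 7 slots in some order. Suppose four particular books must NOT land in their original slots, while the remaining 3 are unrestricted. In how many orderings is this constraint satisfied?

2790

Let A_j be the event that the j-th constrained one is fixed. By inclusion-exclusion over the 4 events:
Σ_{j=0}^{4} (-1)^j C(4,j)(7-j)!
= C(4,0)·7! - C(4,1)·6! + C(4,2)·5! - C(4,3)·4! + C(4,4)·3!
= 5040 - 2880 + 720 - 96 + 6
= 2790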